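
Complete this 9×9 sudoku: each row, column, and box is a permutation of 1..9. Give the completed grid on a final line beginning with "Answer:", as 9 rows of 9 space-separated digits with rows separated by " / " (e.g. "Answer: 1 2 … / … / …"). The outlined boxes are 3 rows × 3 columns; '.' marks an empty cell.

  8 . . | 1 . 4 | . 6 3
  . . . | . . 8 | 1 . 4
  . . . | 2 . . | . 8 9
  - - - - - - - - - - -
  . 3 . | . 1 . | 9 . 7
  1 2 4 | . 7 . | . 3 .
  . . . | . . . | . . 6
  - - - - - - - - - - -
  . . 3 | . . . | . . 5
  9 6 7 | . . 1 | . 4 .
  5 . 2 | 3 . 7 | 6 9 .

Step 1. [r2c4∈{5,6,7,9}] col 4 places 7 nowhere but r2c4. So r2c4=7.
Step 2. [r1c7∈{2,5,7}] in row 1, 2 fits only at r1c7, so r1c7=2.
Step 3. [r2c8∈{5}] r2c8 is down to just 5. So r2c8=5.
Step 4. [r4c4∈{4,5,6,8}] 4 has one home in row 4: r4c4 ⇒ r4c4=4.
Step 5. [r2c2∈{9}] r2c2's peers cover all but 9 ⇒ r2c2=9.
Step 6. [r1c3∈{5}] only 5 remains possible at r1c3, so r1c3=5.
Step 7. [r4c6∈{2,5,6}] 5 has one home in row 4: r4c6, so r4c6=5.
Step 8. [r2c3∈{6}] only 6 remains possible at r2c3 ⇒ r2c3=6.
Step 9. [r5c9∈{8}] r5c9 is down to just 8, so r5c9=8.
Step 10. [r2c5∈{3}] r2c5's peers cover all but 3 ⇒ r2c5=3.
Step 11. [r6c3∈{8,9}] col 3 places 9 nowhere but r6c3. So r6c3=9.
Step 12. [r7c1∈{4}] r7c1 has the single candidate 4. So r7c1=4.
Step 13. [r6c4∈{8}] r6c4 has the single candidate 8 ⇒ r6c4=8.
Step 14. [r6c5∈{2}] nothing but 2 survives at r6c5 ⇒ r6c5=2.
Step 15. [r1c2∈{7}] nothing but 7 survives at r1c2, so r1c2=7.
Step 16. [r7c8∈{1,2,7}] across col 8, 7 lands solely at r7c8, so r7c8=7.
Step 17. [r7c7∈{8}] r7c7's peers cover all but 8, so r7c7=8.
Step 18. [r3c6∈{6}] r3c6 has the single candidate 6 ⇒ r3c6=6.
Step 19. [r5c6∈{9}] only 9 remains possible at r5c6, so r5c6=9.
Step 20. [r7c2∈{1}] nothing but 1 survives at r7c2 ⇒ r7c2=1.
Step 21. [r7c4∈{6,9}] col 4 places 9 nowhere but r7c4, so r7c4=9.
Step 22. [r8c5∈{5,8}] r8c5 is the only open cell in row 8 admitting 8 ⇒ r8c5=8.
Step 23. [r6c7∈{4,5}] in row 6, 4 fits only at r6c7. So r6c7=4.
Step 24. [r8c4∈{5}] only 5 remains possible at r8c4. So r8c4=5.
Step 25. [r8c7∈{3}] r8c7 is down to just 3 ⇒ r8c7=3.
Step 26. [r6c1∈{7}] r6c1's peers cover all but 7 ⇒ r6c1=7.
Step 27. [r9c2∈{8}] nothing but 8 survives at r9c2, so r9c2=8.
Step 28. [r9c5∈{4}] nothing but 4 survives at r9c5 ⇒ r9c5=4.
Step 29. [r3c5∈{5}] only 5 remains possible at r3c5. So r3c5=5.
Step 30. [r6c6∈{3}] r6c6 is down to just 3 ⇒ r6c6=3.
Step 31. [r7c6∈{2}] nothing but 2 survives at r7c6 ⇒ r7c6=2.
Step 32. [r7c5∈{6}] r7c5 is down to just 6. So r7c5=6.
Step 33. [r1c5∈{9}] r1c5's peers cover all but 9 ⇒ r1c5=9.
Step 34. [r3c3∈{1}] r3c3 is down to just 1. So r3c3=1.
Step 35. [r4c8∈{2}] only 2 remains possible at r4c8. So r4c8=2.
Step 36. [r2c1∈{2}] r2c1 has the single candidate 2, so r2c1=2.
Step 37. [r4c1∈{6}] r4c1 is down to just 6. So r4c1=6.
Step 38. [r3c2∈{4}] nothing but 4 survives at r3c2. So r3c2=4.
Step 39. [r3c1∈{3}] only 3 remains possible at r3c1 ⇒ r3c1=3.
Step 40. [r4c3∈{8}] nothing but 8 survives at r4c3 ⇒ r4c3=8.
Step 41. [r3c7∈{7}] r3c7 has the single candidate 7, so r3c7=7.
Step 42. [r9c9∈{1}] r9c9 has the single candidate 1 ⇒ r9c9=1.
Step 43. [r5c7∈{5}] r5c7 is down to just 5, so r5c7=5.
Step 44. [r6c8∈{1}] only 1 remains possible at r6c8, so r6c8=1.
Step 45. [r6c2∈{5}] r6c2 has the single candidate 5 ⇒ r6c2=5.
Step 46. [r5c4∈{6}] r5c4's peers cover all but 6, so r5c4=6.
Step 47. [r8c9∈{2}] only 2 remains possible at r8c9. So r8c9=2.

Answer: 8 7 5 1 9 4 2 6 3 / 2 9 6 7 3 8 1 5 4 / 3 4 1 2 5 6 7 8 9 / 6 3 8 4 1 5 9 2 7 / 1 2 4 6 7 9 5 3 8 / 7 5 9 8 2 3 4 1 6 / 4 1 3 9 6 2 8 7 5 / 9 6 7 5 8 1 3 4 2 / 5 8 2 3 4 7 6 9 1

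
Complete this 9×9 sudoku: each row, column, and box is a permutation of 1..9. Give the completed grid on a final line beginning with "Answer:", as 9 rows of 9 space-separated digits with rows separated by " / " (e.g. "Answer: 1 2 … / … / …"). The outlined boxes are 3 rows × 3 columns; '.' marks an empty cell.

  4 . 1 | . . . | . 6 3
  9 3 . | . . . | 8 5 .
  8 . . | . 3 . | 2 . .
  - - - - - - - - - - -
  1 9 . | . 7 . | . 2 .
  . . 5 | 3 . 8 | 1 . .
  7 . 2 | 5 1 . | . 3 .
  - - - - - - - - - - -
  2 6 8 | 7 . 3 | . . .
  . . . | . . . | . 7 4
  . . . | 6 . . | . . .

Step 1. [r4c4∈{4}] r4c4 has the single candidate 4, so r4c4=4.
Step 2. [r4c6∈{6}] r4c6's peers cover all but 6 ⇒ r4c6=6.
Step 3. [r6c6∈{9}] r6c6 has the single candidate 9 ⇒ r6c6=9.
Step 4. [r9c3∈{3,4,7,9}] 4 has one home in col 3: r9c3. So r9c3=4.
Step 5. [r9c9∈{1,2,5,8,9}] col 9 places 2 nowhere but r9c9. So r9c9=2.
Step 6. [r1c7∈{7,9}] 7 has one home in col 7: r1c7, so r1c7=7.
Step 7. [r2c9∈{1}] r2c9 is down to just 1, so r2c9=1.
Step 8. [r2c4∈{2}] r2c4's peers cover all but 2, so r2c4=2.
Step 9. [r1c6∈{5}] only 5 remains possible at r1c6, so r1c6=5.
Step 10. [r9c6∈{1}] r9c6 has the single candidate 1. So r9c6=1.
Step 11. [r8c7∈{3,5,6,9}] in row 8, 6 fits only at r8c7. So r8c7=6.
Step 12. [r3c9∈{9}] r3c9 is down to just 9. So r3c9=9.
Step 13. [r7c9∈{5}] only 5 remains possible at r7c9. So r7c9=5.
Step 14. [r7c7∈{9}] r7c7 is down to just 9, so r7c7=9.
Step 15. [r9c5∈{5,8,9}] r9c5 is the only open cell in row 9 admitting 9. So r9c5=9.
Step 16. [r8c5∈{2,5,8}] across col 5, 5 lands solely at r8c5, so r8c5=5.
Step 17. [r3c8∈{4}] r3c8's peers cover all but 4 ⇒ r3c8=4.
Step 18. [r3c6∈{7}] r3c6 has the single candidate 7. So r3c6=7.
Step 19. [r6c2∈{4,8}] r6c2 is the only open cell in col 2 admitting 8 ⇒ r6c2=8.
Step 20. [r8c1∈{3}] r8c1 is down to just 3. So r8c1=3.
Step 21. [r2c5∈{4,6}] r2c5 is the only open cell in col 5 admitting 6 ⇒ r2c5=6.
Step 22. [r9c1∈{5}] r9c1 is down to just 5, so r9c1=5.
Step 23. [r1c5∈{8}] only 8 remains possible at r1c5. So r1c5=8.
Step 24. [r6c9∈{6}] nothing but 6 survives at r6c9 ⇒ r6c9=6.
Step 25. [r4c7∈{5}] nothing but 5 survives at r4c7. So r4c7=5.
Step 26. [r4c3∈{3}] r4c3 has the single candidate 3 ⇒ r4c3=3.
Step 27. [r2c3∈{7}] only 7 remains possible at r2c3. So r2c3=7.
Step 28. [r3c3∈{6}] nothing but 6 survives at r3c3. So r3c3=6.
Step 29. [r4c9∈{8}] nothing but 8 survives at r4c9. So r4c9=8.
Step 30. [r5c9∈{7}] r5c9 is down to just 7 ⇒ r5c9=7.
Step 31. [r5c2∈{4}] r5c2's peers cover all but 4 ⇒ r5c2=4.
Step 32. [r8c4∈{8}] only 8 remains possible at r8c4, so r8c4=8.
Step 33. [r5c1∈{6}] r5c1's peers cover all but 6. So r5c1=6.
Step 34. [r7c8∈{1}] r7c8's peers cover all but 1 ⇒ r7c8=1.
Step 35. [r9c8∈{8}] nothing but 8 survives at r9c8 ⇒ r9c8=8.
Step 36. [r1c4∈{9}] r1c4 is down to just 9, so r1c4=9.
Step 37. [r5c8∈{9}] only 9 remains possible at r5c8, so r5c8=9.
Step 38. [r9c2∈{7}] r9c2's peers cover all but 7. So r9c2=7.
Step 39. [r5c5∈{2}] only 2 remains possible at r5c5, so r5c5=2.
Step 40. [r8c3∈{9}] r8c3 is down to just 9. So r8c3=9.
Step 41. [r1c2∈{2}] r1c2 is down to just 2. So r1c2=2.
Step 42. [r6c7∈{4}] r6c7 is down to just 4 ⇒ r6c7=4.
Step 43. [r9c7∈{3}] r9c7 has the single candidate 3. So r9c7=3.
Step 44. [r2c6∈{4}] r2c6's peers cover all but 4 ⇒ r2c6=4.
Step 45. [r3c4∈{1}] nothing but 1 survives at r3c4 ⇒ r3c4=1.
Step 46. [r8c6∈{2}] only 2 remains possible at r8c6, so r8c6=2.
Step 47. [r7c5∈{4}] r7c5 has the single candidate 4, so r7c5=4.
Step 48. [r8c2∈{1}] only 1 remains possible at r8c2. So r8c2=1.
Step 49. [r3c2∈{5}] only 5 remains possible at r3c2. So r3c2=5.

Answer: 4 2 1 9 8 5 7 6 3 / 9 3 7 2 6 4 8 5 1 / 8 5 6 1 3 7 2 4 9 / 1 9 3 4 7 6 5 2 8 / 6 4 5 3 2 8 1 9 7 / 7 8 2 5 1 9 4 3 6 / 2 6 8 7 4 3 9 1 5 / 3 1 9 8 5 2 6 7 4 / 5 7 4 6 9 1 3 8 2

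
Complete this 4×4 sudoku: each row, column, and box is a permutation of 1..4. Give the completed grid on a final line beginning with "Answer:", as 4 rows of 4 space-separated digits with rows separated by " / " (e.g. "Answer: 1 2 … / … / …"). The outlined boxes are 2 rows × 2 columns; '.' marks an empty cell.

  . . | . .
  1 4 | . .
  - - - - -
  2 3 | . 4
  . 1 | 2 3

Step 1. [r1c4∈{1,2}] r1c4 is the only open cell in col 4 admitting 1 ⇒ r1c4=1.
Step 2. [r2c3∈{3}] r2c3's peers cover all but 3. So r2c3=3.
Step 3. [r1c3∈{4}] only 4 remains possible at r1c3, so r1c3=4.
Step 4. [r1c1∈{3}] nothing but 3 survives at r1c1 ⇒ r1c1=3.
Step 5. [r3c3∈{1}] r3c3 is down to just 1. So r3c3=1.
Step 6. [r1c2∈{2}] r1c2's peers cover all but 2 ⇒ r1c2=2.
Step 7. [r2c4∈{2}] r2c4 has the single candidate 2 ⇒ r2c4=2.
Step 8. [r4c1∈{4}] r4c1's peers cover all but 4, so r4c1=4.

Answer: 3 2 4 1 / 1 4 3 2 / 2 3 1 4 / 4 1 2 3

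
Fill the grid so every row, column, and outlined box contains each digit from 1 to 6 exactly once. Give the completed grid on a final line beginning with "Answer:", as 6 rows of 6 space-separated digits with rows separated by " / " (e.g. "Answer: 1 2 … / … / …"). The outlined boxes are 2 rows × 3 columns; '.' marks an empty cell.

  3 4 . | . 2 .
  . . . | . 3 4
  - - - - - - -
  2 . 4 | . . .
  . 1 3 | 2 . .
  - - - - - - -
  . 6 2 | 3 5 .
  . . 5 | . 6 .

Step 1. [r5c6∈{1}] r5c6's peers cover all but 1. So r5c6=1.
Step 2. [r3c2∈{5}] nothing but 5 survives at r3c2. So r3c2=5.
Step 3. [r2c1∈{1,5,6}] r2c1 is the only open cell in col 1 admitting 5 ⇒ r2c1=5.
Step 4. [r1c4∈{1,5,6}] 5 has one home in col 4: r1c4 ⇒ r1c4=5.
Step 5. [r1c6∈{6}] r1c6 has the single candidate 6, so r1c6=6.
Step 6. [r2c4∈{1}] only 1 remains possible at r2c4 ⇒ r2c4=1.
Step 7. [r5c1∈{4}] r5c1 is down to just 4 ⇒ r5c1=4.
Step 8. [r4c1∈{6}] r4c1 is down to just 6. So r4c1=6.
Step 9. [r2c3∈{6}] r2c3 is down to just 6 ⇒ r2c3=6.
Step 10. [r6c2∈{3}] only 3 remains possible at r6c2 ⇒ r6c2=3.
Step 11. [r6c4∈{4}] r6c4 has the single candidate 4 ⇒ r6c4=4.
Step 12. [r1c3∈{1}] r1c3 has the single candidate 1, so r1c3=1.
Step 13. [r3c4∈{6}] only 6 remains possible at r3c4. So r3c4=6.
Step 14. [r4c5∈{4}] r4c5 has the single candidate 4 ⇒ r4c5=4.
Step 15. [r4c6∈{5}] nothing but 5 survives at r4c6. So r4c6=5.
Step 16. [r2c2∈{2}] r2c2 has the single candidate 2 ⇒ r2c2=2.
Step 17. [r6c1∈{1}] nothing but 1 survives at r6c1, so r6c1=1.
Step 18. [r3c5∈{1}] r3c5 is down to just 1. So r3c5=1.
Step 19. [r3c6∈{3}] nothing but 3 survives at r3c6, so r3c6=3.
Step 20. [r6c6∈{2}] nothing but 2 survives at r6c6. So r6c6=2.

Answer: 3 4 1 5 2 6 / 5 2 6 1 3 4 / 2 5 4 6 1 3 / 6 1 3 2 4 5 / 4 6 2 3 5 1 / 1 3 5 4 6 2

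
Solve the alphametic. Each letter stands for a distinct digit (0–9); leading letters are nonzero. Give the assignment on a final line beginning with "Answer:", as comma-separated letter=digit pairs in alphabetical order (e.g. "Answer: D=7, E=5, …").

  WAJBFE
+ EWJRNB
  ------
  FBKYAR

Step 1. [col 1: E + B ≡ R (mod 10)] column 1 (E + B ≡ R (mod 10), carry-in 0) doesn't pin R yet; pick R=6 and continue. So R=6.
Step 2. [col 1: E + B ≡ R (mod 10)] several values work for B in column 1 (E + B ≡ R (mod 10), carry-in 0); try B=4. So B=4.
Step 3. [col 1: E + B ≡ R (mod 10)] column 1: given B=4, R=6, carry-in 0, and digits 4,6 already taken and all letters distinct, E+B≡R (mod 10) forces E=2 ⇒ E=2.
Step 4. [col 2: F + N ≡ A (mod 10)] column 2 (F + N ≡ A (mod 10), carry-in 0) doesn't pin N yet; pick N=1 and continue. So N=1.
Step 5. [col 2: F + N ≡ A (mod 10)] A=9 is one option consistent with column 2 (F + N ≡ A (mod 10), carry-in 0) — take it, so A=9.
Step 6. [col 2: F + N ≡ A (mod 10)] in column 2 we have F+N≡A with carry-in 0; given N=1, A=9 and digits 1,2,4,6,9 already taken and all letters distinct, that pins F to 8, so F=8.
Step 7. [col 3: B + R ≡ Y (mod 10)] in column 3 we have B+R≡Y with carry-in 0; given B=4, R=6 and digits 1,2,4,6,8,9 already taken and all letters distinct, that pins Y to 0 ⇒ Y=0.
Step 8. [col 4: J + J ≡ K (mod 10)] no forcing yet in column 4 (carry-in 1); J=3 is free and consistent — try it ⇒ J=3.
Step 9. [col 4: J + J ≡ K (mod 10)] column 4 reads J+J+carry(1)=K with J=3; with digits 0,1,2,3,4,6,8,9 already taken and all letters distinct, the only value for K is 7. So K=7.
Step 10. [col 5: A + W ≡ B (mod 10)] column 5: given A=9, B=4, carry-in 0, and digits 0,1,2,3,4,6,7,8,9 already taken and all letters distinct, A+W≡B (mod 10) forces W=5, so W=5.

Answer: A=9, B=4, E=2, F=8, J=3, K=7, N=1, R=6, W=5, Y=0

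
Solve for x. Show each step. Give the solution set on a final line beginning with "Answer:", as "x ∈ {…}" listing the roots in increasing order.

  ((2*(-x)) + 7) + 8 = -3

Step 1. [((2*(-x)) + 7) + 8 = -3] +8 is outermost — subtract 8 both sides, so sub: (2*(-x)) + 7 = -11.
Step 2. [(2*(-x)) + 7 = -11] +7 is outermost — subtract 7 both sides, so sub: 2*(-x) = -18.
Step 3. [2*(-x) = -18] LHS = 2·(…); ÷2 both sides, so div: -x = -9.
Step 4. [-x = -9] leading − — multiply by −1 ⇒ neg: x = 9.

Answer: x ∈ {9}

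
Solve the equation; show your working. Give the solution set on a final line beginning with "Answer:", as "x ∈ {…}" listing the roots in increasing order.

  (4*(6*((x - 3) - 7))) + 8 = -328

Step 1. [(4*(6*((x - 3) - 7))) + 8 = -328] +8 is outermost — subtract 8 both sides. So sub: 4*(6*((x - 3) - 7)) = -336.
Step 2. [4*(6*((x - 3) - 7)) = -336] divide by the outer 4 ⇒ div: 6*((x - 3) - 7) = -84.
Step 3. [6*((x - 3) - 7) = -84] leading coefficient 6: divide by 6. So div: (x - 3) - 7 = -14.
Step 4. [(x - 3) - 7 = -14] 7 comes off first (add 7), so sub: x - 3 = -7.
Step 5. [x - 3 = -7] add 3: x sits inside (… - 3) ⇒ sub: x = -4.

Answer: x ∈ {-4}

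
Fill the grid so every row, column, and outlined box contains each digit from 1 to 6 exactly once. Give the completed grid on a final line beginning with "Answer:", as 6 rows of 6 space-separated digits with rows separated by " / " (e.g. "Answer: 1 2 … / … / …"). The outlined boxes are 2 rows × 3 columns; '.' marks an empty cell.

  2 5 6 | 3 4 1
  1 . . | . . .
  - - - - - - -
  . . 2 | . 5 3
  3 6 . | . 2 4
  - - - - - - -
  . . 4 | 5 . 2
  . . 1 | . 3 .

Step 1. [r6c6∈{6}] nothing but 6 survives at r6c6, so r6c6=6.
Step 2. [r3c4∈{1,6}] in row 3, 6 fits only at r3c4 ⇒ r3c4=6.
Step 3. [r2c2∈{3,4}] r2c2 is the only open cell in row 2 admitting 4. So r2c2=4.
Step 4. [r3c1∈{4}] nothing but 4 survives at r3c1, so r3c1=4.
Step 5. [r3c2∈{1}] r3c2 is down to just 1 ⇒ r3c2=1.
Step 6. [r6c1∈{5}] nothing but 5 survives at r6c1, so r6c1=5.
Step 7. [r5c1∈{6}] nothing but 6 survives at r5c1, so r5c1=6.
Step 8. [r2c4∈{2}] only 2 remains possible at r2c4. So r2c4=2.
Step 9. [r2c6∈{5}] only 5 remains possible at r2c6. So r2c6=5.
Step 10. [r6c4∈{4}] r6c4 has the single candidate 4, so r6c4=4.
Step 11. [r6c2∈{2}] only 2 remains possible at r6c2 ⇒ r6c2=2.
Step 12. [r2c5∈{6}] only 6 remains possible at r2c5. So r2c5=6.
Step 13. [r5c2∈{3}] nothing but 3 survives at r5c2. So r5c2=3.
Step 14. [r4c4∈{1}] r4c4's peers cover all but 1, so r4c4=1.
Step 15. [r4c3∈{5}] r4c3 has the single candidate 5 ⇒ r4c3=5.
Step 16. [r5c5∈{1}] r5c5 is down to just 1 ⇒ r5c5=1.
Step 17. [r2c3∈{3}] only 3 remains possible at r2c3, so r2c3=3.

Answer: 2 5 6 3 4 1 / 1 4 3 2 6 5 / 4 1 2 6 5 3 / 3 6 5 1 2 4 / 6 3 4 5 1 2 / 5 2 1 4 3 6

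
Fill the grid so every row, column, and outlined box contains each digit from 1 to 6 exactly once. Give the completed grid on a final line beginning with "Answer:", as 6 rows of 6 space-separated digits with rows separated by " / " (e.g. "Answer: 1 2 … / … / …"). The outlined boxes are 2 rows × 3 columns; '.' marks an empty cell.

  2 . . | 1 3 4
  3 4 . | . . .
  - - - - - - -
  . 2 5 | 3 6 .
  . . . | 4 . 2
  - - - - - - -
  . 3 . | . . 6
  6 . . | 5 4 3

Step 1. [r4c1∈{1}] nothing but 1 survives at r4c1, so r4c1=1.
Step 2. [r2c3∈{1,6}] 1 has one home in row 2: r2c3, so r2c3=1.
Step 3. [r5c4∈{2}] r5c4's peers cover all but 2, so r5c4=2.
Step 4. [r1c3∈{6}] r1c3 is down to just 6 ⇒ r1c3=6.
Step 5. [r2c6∈{5}] only 5 remains possible at r2c6, so r2c6=5.
Step 6. [r5c3∈{4}] r5c3's peers cover all but 4. So r5c3=4.
Step 7. [r4c5∈{5}] r4c5's peers cover all but 5. So r4c5=5.
Step 8. [r5c1∈{5}] r5c1's peers cover all but 5, so r5c1=5.
Step 9. [r6c3∈{2}] only 2 remains possible at r6c3, so r6c3=2.
Step 10. [r6c2∈{1}] r6c2 is down to just 1 ⇒ r6c2=1.
Step 11. [r4c2∈{6}] r4c2 is down to just 6. So r4c2=6.
Step 12. [r2c4∈{6}] r2c4 is down to just 6, so r2c4=6.
Step 13. [r2c5∈{2}] r2c5 has the single candidate 2. So r2c5=2.
Step 14. [r3c1∈{4}] r3c1 has the single candidate 4. So r3c1=4.
Step 15. [r1c2∈{5}] r1c2 has the single candidate 5 ⇒ r1c2=5.
Step 16. [r3c6∈{1}] r3c6 is down to just 1 ⇒ r3c6=1.
Step 17. [r4c3∈{3}] only 3 remains possible at r4c3 ⇒ r4c3=3.
Step 18. [r5c5∈{1}] r5c5 is down to just 1, so r5c5=1.

Answer: 2 5 6 1 3 4 / 3 4 1 6 2 5 / 4 2 5 3 6 1 / 1 6 3 4 5 2 / 5 3 4 2 1 6 / 6 1 2 5 4 3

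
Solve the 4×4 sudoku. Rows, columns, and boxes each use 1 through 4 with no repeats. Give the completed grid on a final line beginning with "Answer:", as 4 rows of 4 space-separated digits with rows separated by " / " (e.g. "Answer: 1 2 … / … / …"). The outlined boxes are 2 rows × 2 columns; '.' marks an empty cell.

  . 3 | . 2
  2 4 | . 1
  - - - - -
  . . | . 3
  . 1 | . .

Step 1. [r4c4∈{4}] r4c4 is down to just 4 ⇒ r4c4=4.
Step 2. [r4c3∈{2}] only 2 remains possible at r4c3 ⇒ r4c3=2.
Step 3. [r3c1∈{4}] r3c1 has the single candidate 4, so r3c1=4.
Step 4. [r3c3∈{1}] only 1 remains possible at r3c3. So r3c3=1.
Step 5. [r2c3∈{3}] r2c3's peers cover all but 3, so r2c3=3.
Step 6. [r4c1∈{3}] r4c1 is down to just 3. So r4c1=3.
Step 7. [r1c3∈{4}] r1c3 has the single candidate 4. So r1c3=4.
Step 8. [r3c2∈{2}] nothing but 2 survives at r3c2. So r3c2=2.
Step 9. [r1c1∈{1}] r1c1 has the single candidate 1, so r1c1=1.

Answer: 1 3 4 2 / 2 4 3 1 / 4 2 1 3 / 3 1 2 4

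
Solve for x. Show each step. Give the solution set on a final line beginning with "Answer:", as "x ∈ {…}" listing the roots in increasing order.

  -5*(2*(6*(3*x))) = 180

Step 1. [-5*(2*(6*(3*x))) = 180] leading coefficient -5: divide by -5, so div: 2*(6*(3*x)) = -36.
Step 2. [2*(6*(3*x)) = -36] 2 out front; divide by 2, so div: 6*(3*x) = -18.
Step 3. [6*(3*x) = -18] divide by the outer 6, so div: 3*x = -3.
Step 4. [3*x = -3] 3·(inner) — divide through by 3. So div: x = -1.

Answer: x ∈ {-1}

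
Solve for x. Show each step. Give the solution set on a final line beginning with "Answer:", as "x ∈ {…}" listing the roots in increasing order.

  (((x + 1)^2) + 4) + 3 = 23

Step 1. [(((x + 1)^2) + 4) + 3 = 23] +3 is outermost — subtract 3 both sides, so sub: ((x + 1)^2) + 4 = 20.
Step 2. [((x + 1)^2) + 4 = 20] peel the +4: subtract 4 from each side ⇒ sub: (x + 1)^2 = 16.
Step 3. [(x + 1)^2 = 16] √ both sides: 16 ≥ 0 gives two branches. So sqrt: x + 1 = 4 or -4.
Step 4. [x + 1 = 4 or -4] subtract 1: x sits inside (… + 1), so sub: x = 3 or -5.

Answer: x ∈ {-5, 3}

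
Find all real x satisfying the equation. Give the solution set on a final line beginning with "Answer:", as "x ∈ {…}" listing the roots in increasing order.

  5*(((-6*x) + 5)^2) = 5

Step 1. [5*(((-6*x) + 5)^2) = 5] 5·(inner) — divide through by 5, so div: ((-6*x) + 5)^2 = 1.
Step 2. [((-6*x) + 5)^2 = 1] LHS squared, RHS 1 ≥ 0: apply √ (±), so sqrt: (-6*x) + 5 = 1 or -1.
Step 3. [(-6*x) + 5 = 1 or -1] subtract 5: x sits inside (… + 5). So sub: -6*x = -4 or -6.
Step 4. [-6*x = -4 or -6] -6·(inner) — divide through by -6 ⇒ div: x = 2/3 or 1.

Answer: x ∈ {2/3, 1}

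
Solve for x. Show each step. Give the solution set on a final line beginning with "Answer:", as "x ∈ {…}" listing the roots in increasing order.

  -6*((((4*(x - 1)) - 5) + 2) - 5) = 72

Step 1. [-6*((((4*(x - 1)) - 5) + 2) - 5) = 72] -6·(inner) — divide through by -6. So div: (((4*(x - 1)) - 5) + 2) - 5 = -12.
Step 2. [(((4*(x - 1)) - 5) + 2) - 5 = -12] 5 comes off first (add 5) ⇒ sub: ((4*(x - 1)) - 5) + 2 = -7.
Step 3. [((4*(x - 1)) - 5) + 2 = -7] +2 is outermost — subtract 2 both sides. So sub: (4*(x - 1)) - 5 = -9.
Step 4. [(4*(x - 1)) - 5 = -9] -5 is outermost — add 5 both sides, so sub: 4*(x - 1) = -4.
Step 5. [4*(x - 1) = -4] 4 out front; divide by 4, so div: x - 1 = -1.
Step 6. [x - 1 = -1] the outer -1 inverts by adding 1 ⇒ sub: x = 0.

Answer: x ∈ {0}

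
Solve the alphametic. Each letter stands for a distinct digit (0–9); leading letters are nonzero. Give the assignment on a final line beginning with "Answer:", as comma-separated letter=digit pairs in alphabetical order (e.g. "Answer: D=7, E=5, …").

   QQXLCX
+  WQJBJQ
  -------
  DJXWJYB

Step 1. [col 1: X + Q ≡ B (mod 10)] several values work for X in column 1 (X + Q ≡ B (mod 10), carry-in 0); try X=2, so X=2.
Step 2. [col 1: X + Q ≡ B (mod 10)] no forcing yet in column 1 (carry-in 0); B=8 is free and consistent — try it ⇒ B=8.
Step 3. [col 1: X + Q ≡ B (mod 10)] column 1: given X=2, B=8, carry-in 0, and digits 2,8 already taken and all letters distinct, X+Q≡B (mod 10) forces Q=6. So Q=6.
Step 4. [col 2: C + J ≡ Y (mod 10)] column 2 (C + J ≡ Y (mod 10), carry-in 0) doesn't pin Y yet; pick Y=3 and continue ⇒ Y=3.
Step 5. [col 2: C + J ≡ Y (mod 10)] column 2 (C + J ≡ Y (mod 10), carry-in 0) doesn't pin C yet; pick C=9 and continue. So C=9.
Step 6. [col 2: C + J ≡ Y (mod 10)] column 2: given C=9, Y=3, carry-in 0, and digits 2,3,6,8,9 already taken and all letters distinct, C+J≡Y (mod 10) forces J=4 ⇒ J=4.
Step 7. [col 3: L + B ≡ J (mod 10)] in column 3 we have L+B≡J with carry-in 1; given B=8, J=4 and digits 2,3,4,6,8,9 already taken and all letters distinct, that pins L to 5, so L=5.
Step 8. [col 4: X + J ≡ W (mod 10)] column 4 reads X+J+carry(1)=W with X=2, J=4; with digits 2,3,4,5,6,8,9 already taken and all letters distinct, the only value for W is 7, so W=7.
Step 9. [col 7: carry → D] from column 7 (nothing yet, carry-in 1, digits 2,3,4,5,6,7,8,9 already taken and all letters distinct): D must equal 1. So D=1.

Answer: B=8, C=9, D=1, J=4, L=5, Q=6, W=7, X=2, Y=3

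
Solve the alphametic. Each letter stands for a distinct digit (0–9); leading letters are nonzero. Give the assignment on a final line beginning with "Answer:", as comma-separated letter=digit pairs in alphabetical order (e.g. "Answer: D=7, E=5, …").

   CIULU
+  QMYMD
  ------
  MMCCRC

Step 1. [col 1: U + D ≡ C (mod 10)] column 1 (U + D ≡ C (mod 10), carry-in 0) doesn't pin D yet; pick D=6 and continue, so D=6.
Step 2. [col 1: U + D ≡ C (mod 10)] no forcing yet in column 1 (carry-in 0); U=2 is free and consistent — try it. So U=2.
Step 3. [col 1: U + D ≡ C (mod 10)] column 1 reads U+D+carry(0)=C with U=2, D=6; with digits 2,6 already taken and all letters distinct, the only value for C is 8. So C=8.
Step 4. [col 2: L + M ≡ R (mod 10)] R=0 is one option consistent with column 2 (L + M ≡ R (mod 10), carry-in 0) — take it. So R=0.
Step 5. [col 2: L + M ≡ R (mod 10)] column 2 (L + M ≡ R (mod 10), carry-in 0) doesn't pin L yet; pick L=9 and continue, so L=9.
Step 6. [col 2: L + M ≡ R (mod 10)] from column 2 (L=9, R=0, carry-in 0, digits 0,2,6,8,9 already taken and all letters distinct): M must equal 1, so M=1.
Step 7. [col 3: U + Y ≡ C (mod 10)] column 3 reads U+Y+carry(1)=C with U=2, C=8; with digits 0,1,2,6,8,9 already taken and all letters distinct, the only value for Y is 5. So Y=5.
Step 8. [col 4: I + M ≡ C (mod 10)] from column 4 (M=1, C=8, carry-in 0, digits 0,1,2,5,6,8,9 already taken and all letters distinct): I must equal 7, so I=7.
Step 9. [col 5: C + Q ≡ M (mod 10)] column 5: given C=8, M=1, carry-in 0, and digits 0,1,2,5,6,7,8,9 already taken and all letters distinct, C+Q≡M (mod 10) forces Q=3. So Q=3.

Answer: C=8, D=6, I=7, L=9, M=1, Q=3, R=0, U=2, Y=5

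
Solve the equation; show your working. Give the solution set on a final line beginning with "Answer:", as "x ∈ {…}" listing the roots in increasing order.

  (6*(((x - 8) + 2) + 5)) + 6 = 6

Step 1. [(6*(((x - 8) + 2) + 5)) + 6 = 6] 6 divides every term; factor it out. So factor: (((x - 8) + 2) + 5) + 1 = 1.
Step 2. [(((x - 8) + 2) + 5) + 1 = 1] peel the +1: subtract 1 from each side ⇒ sub: ((x - 8) + 2) + 5 = 0.
Step 3. [((x - 8) + 2) + 5 = 0] subtract 5: x sits inside (… + 5). So sub: (x - 8) + 2 = -5.
Step 4. [(x - 8) + 2 = -5] peel the +2: subtract 2 from each side, so sub: x - 8 = -7.
Step 5. [x - 8 = -7] peel the -8: add 8 from each side. So sub: x = 1.

Answer: x ∈ {1}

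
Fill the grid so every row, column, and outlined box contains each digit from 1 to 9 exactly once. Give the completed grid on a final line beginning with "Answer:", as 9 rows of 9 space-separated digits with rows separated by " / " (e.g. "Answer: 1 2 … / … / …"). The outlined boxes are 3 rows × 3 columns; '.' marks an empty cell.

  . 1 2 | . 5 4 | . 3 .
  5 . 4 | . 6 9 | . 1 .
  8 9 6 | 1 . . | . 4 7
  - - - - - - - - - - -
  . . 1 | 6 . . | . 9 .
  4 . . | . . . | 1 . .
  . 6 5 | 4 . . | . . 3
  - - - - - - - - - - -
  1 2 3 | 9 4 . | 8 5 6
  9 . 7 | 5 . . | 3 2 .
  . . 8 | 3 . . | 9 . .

Step 1. [r4c1∈{2,3,7}] r4c1 is the only open cell in col 1 admitting 3 ⇒ r4c1=3.
Step 2. [r7c6∈{7}] r7c6 has the single candidate 7. So r7c6=7.
Step 3. [r6c5∈{1,2,7,8,9}] r6c5 is the only open cell in row 6 admitting 9, so r6c5=9.
Step 4. [r2c7∈{2}] r2c7's peers cover all but 2, so r2c7=2.
Step 5. [r5c4∈{2,7,8}] in col 4, 2 fits only at r5c4, so r5c4=2.
Step 6. [r6c7∈{7}] only 7 remains possible at r6c7. So r6c7=7.
Step 7. [r2c9∈{8}] r2c9's peers cover all but 8, so r2c9=8.
Step 8. [r6c6∈{1,8}] row 6 places 1 nowhere but r6c6 ⇒ r6c6=1.
Step 9. [r5c9∈{5}] nothing but 5 survives at r5c9. So r5c9=5.
Step 10. [r2c4∈{7}] nothing but 7 survives at r2c4, so r2c4=7.
Step 11. [r8c2∈{4}] only 4 remains possible at r8c2 ⇒ r8c2=4.
Step 12. [r8c9∈{1}] nothing but 1 survives at r8c9. So r8c9=1.
Step 13. [r8c5∈{8}] r8c5 is down to just 8, so r8c5=8.
Step 14. [r4c5∈{7}] r4c5 is down to just 7. So r4c5=7.
Step 15. [r4c2∈{8}] r4c2 is down to just 8 ⇒ r4c2=8.
Step 16. [r5c5∈{3}] only 3 remains possible at r5c5. So r5c5=3.
Step 17. [r3c5∈{2}] r3c5's peers cover all but 2, so r3c5=2.
Step 18. [r9c9∈{4}] r9c9's peers cover all but 4, so r9c9=4.
Step 19. [r9c6∈{2,6}] row 9 places 2 nowhere but r9c6, so r9c6=2.
Step 20. [r5c8∈{6,8}] row 5 places 6 nowhere but r5c8 ⇒ r5c8=6.
Step 21. [r6c8∈{8}] r6c8 is down to just 8. So r6c8=8.
Step 22. [r8c6∈{6}] r8c6's peers cover all but 6. So r8c6=6.
Step 23. [r3c6∈{3}] nothing but 3 survives at r3c6, so r3c6=3.
Step 24. [r9c5∈{1}] nothing but 1 survives at r9c5 ⇒ r9c5=1.
Step 25. [r9c1∈{6}] r9c1 is down to just 6 ⇒ r9c1=6.
Step 26. [r1c1∈{7}] only 7 remains possible at r1c1 ⇒ r1c1=7.
Step 27. [r5c2∈{7}] only 7 remains possible at r5c2, so r5c2=7.
Step 28. [r1c9∈{9}] r1c9 has the single candidate 9 ⇒ r1c9=9.
Step 29. [r4c7∈{4}] only 4 remains possible at r4c7. So r4c7=4.
Step 30. [r9c8∈{7}] r9c8's peers cover all but 7, so r9c8=7.
Step 31. [r6c1∈{2}] r6c1 is down to just 2, so r6c1=2.
Step 32. [r4c9∈{2}] nothing but 2 survives at r4c9. So r4c9=2.
Step 33. [r4c6∈{5}] nothing but 5 survives at r4c6, so r4c6=5.
Step 34. [r5c3∈{9}] only 9 remains possible at r5c3, so r5c3=9.
Step 35. [r9c2∈{5}] nothing but 5 survives at r9c2. So r9c2=5.
Step 36. [r1c7∈{6}] only 6 remains possible at r1c7, so r1c7=6.
Step 37. [r3c7∈{5}] only 5 remains possible at r3c7 ⇒ r3c7=5.
Step 38. [r1c4∈{8}] nothing but 8 survives at r1c4. So r1c4=8.
Step 39. [r2c2∈{3}] nothing but 3 survives at r2c2 ⇒ r2c2=3.
Step 40. [r5c6∈{8}] r5c6's peers cover all but 8. So r5c6=8.

Answer: 7 1 2 8 5 4 6 3 9 / 5 3 4 7 6 9 2 1 8 / 8 9 6 1 2 3 5 4 7 / 3 8 1 6 7 5 4 9 2 / 4 7 9 2 3 8 1 6 5 / 2 6 5 4 9 1 7 8 3 / 1 2 3 9 4 7 8 5 6 / 9 4 7 5 8 6 3 2 1 / 6 5 8 3 1 2 9 7 4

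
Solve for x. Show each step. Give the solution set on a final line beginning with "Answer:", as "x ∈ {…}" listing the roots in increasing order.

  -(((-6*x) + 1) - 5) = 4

Step 1. [-(((-6*x) + 1) - 5) = 4] LHS negated; negate both sides, so neg: ((-6*x) + 1) - 5 = -4.
Step 2. [((-6*x) + 1) - 5 = -4] the outer -5 inverts by adding 5. So sub: (-6*x) + 1 = 1.
Step 3. [(-6*x) + 1 = 1] 1 comes off first (subtract 1) ⇒ sub: -6*x = 0.
Step 4. [-6*x = 0] divide by the outer -6 ⇒ div: x = 0.

Answer: x ∈ {0}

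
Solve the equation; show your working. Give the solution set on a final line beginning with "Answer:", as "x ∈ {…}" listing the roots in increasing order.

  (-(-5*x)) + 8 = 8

Step 1. [(-(-5*x)) + 8 = 8] subtract 8: x sits inside (… + 8), so sub: -(-5*x) = 0.
Step 2. [-(-5*x) = 0] LHS negated; negate both sides. So neg: -5*x = 0.
Step 3. [-5*x = 0] leading coefficient -5: divide by -5, so div: x = 0.

Answer: x ∈ {0}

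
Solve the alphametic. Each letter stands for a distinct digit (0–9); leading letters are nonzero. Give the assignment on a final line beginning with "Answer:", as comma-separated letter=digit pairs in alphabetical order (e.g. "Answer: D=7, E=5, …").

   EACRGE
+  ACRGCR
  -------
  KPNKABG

Step 1. [col 1: E + R ≡ G (mod 10)] R=7 is one option consistent with column 1 (E + R ≡ G (mod 10), carry-in 0) — take it. So R=7.
Step 2. [col 1: E + R ≡ G (mod 10)] several values work for G in column 1 (E + R ≡ G (mod 10), carry-in 0); try G=5 ⇒ G=5.
Step 3. [col 1: E + R ≡ G (mod 10)] column 1 reads E+R+carry(0)=G with R=7, G=5; with digits 5,7 already taken and all letters distinct, the only value for E is 8. So E=8.
Step 4. [col 2: G + C ≡ B (mod 10)] several values work for B in column 2 (G + C ≡ B (mod 10), carry-in 1); try B=9. So B=9.
Step 5. [col 2: G + C ≡ B (mod 10)] column 2 reads G+C+carry(1)=B with G=5, B=9; with digits 5,7,8,9 already taken and all letters distinct, the only value for C is 3, so C=3.
Step 6. [K] K is the leading digit of a 7-digit sum of two 6-digit numbers; the final carry is exactly 1, so K=1.
Step 7. [col 3: R + G ≡ A (mod 10)] column 3: given R=7, G=5, carry-in 0, and digits 1,3,5,7,8,9 already taken and all letters distinct, R+G≡A (mod 10) forces A=2. So A=2.
Step 8. [col 5: A + C ≡ N (mod 10)] column 5: given A=2, C=3, carry-in 1, and digits 1,2,3,5,7,8,9 already taken and all letters distinct, A+C≡N (mod 10) forces N=6. So N=6.
Step 9. [col 6: E + A ≡ P (mod 10)] in column 6 we have E+A≡P with carry-in 0; given E=8, A=2 and digits 1,2,3,5,6,7,8,9 already taken and all letters distinct, that pins P to 0 ⇒ P=0.

Answer: A=2, B=9, C=3, E=8, G=5, K=1, N=6, P=0, R=7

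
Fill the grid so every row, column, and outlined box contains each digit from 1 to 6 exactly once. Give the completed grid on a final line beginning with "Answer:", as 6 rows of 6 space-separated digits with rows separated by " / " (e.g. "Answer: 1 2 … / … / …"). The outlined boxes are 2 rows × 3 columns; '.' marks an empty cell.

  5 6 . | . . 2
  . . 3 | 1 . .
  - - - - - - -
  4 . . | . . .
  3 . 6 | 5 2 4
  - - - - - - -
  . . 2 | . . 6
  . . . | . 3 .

Step 1. [r5c1∈{1}] r5c1 is down to just 1 ⇒ r5c1=1.
Step 2. [r5c4∈{4}] r5c4 has the single candidate 4 ⇒ r5c4=4.
Step 3. [r3c5∈{1,6}] r3c5 is the only open cell in col 5 admitting 1, so r3c5=1.
Step 4. [r5c5∈{5}] nothing but 5 survives at r5c5. So r5c5=5.
Step 5. [r1c5∈{4}] nothing but 4 survives at r1c5, so r1c5=4.
Step 6. [r2c2∈{2,4}] 4 has one home in row 2: r2c2. So r2c2=4.
Step 7. [r3c3∈{5}] r3c3 has the single candidate 5 ⇒ r3c3=5.
Step 8. [r3c6∈{3}] nothing but 3 survives at r3c6. So r3c6=3.
Step 9. [r4c2∈{1}] r4c2 is down to just 1. So r4c2=1.
Step 10. [r6c2∈{5}] only 5 remains possible at r6c2, so r6c2=5.
Step 11. [r2c5∈{6}] r2c5 is down to just 6, so r2c5=6.
Step 12. [r2c1∈{2}] r2c1's peers cover all but 2. So r2c1=2.
Step 13. [r6c1∈{6}] nothing but 6 survives at r6c1. So r6c1=6.
Step 14. [r3c2∈{2}] nothing but 2 survives at r3c2. So r3c2=2.
Step 15. [r5c2∈{3}] r5c2's peers cover all but 3. So r5c2=3.
Step 16. [r1c3∈{1}] only 1 remains possible at r1c3. So r1c3=1.
Step 17. [r3c4∈{6}] r3c4 is down to just 6 ⇒ r3c4=6.
Step 18. [r2c6∈{5}] r2c6 has the single candidate 5, so r2c6=5.
Step 19. [r6c4∈{2}] nothing but 2 survives at r6c4, so r6c4=2.
Step 20. [r1c4∈{3}] r1c4's peers cover all but 3. So r1c4=3.
Step 21. [r6c3∈{4}] r6c3 is down to just 4. So r6c3=4.
Step 22. [r6c6∈{1}] r6c6 has the single candidate 1 ⇒ r6c6=1.

Answer: 5 6 1 3 4 2 / 2 4 3 1 6 5 / 4 2 5 6 1 3 / 3 1 6 5 2 4 / 1 3 2 4 5 6 / 6 5 4 2 3 1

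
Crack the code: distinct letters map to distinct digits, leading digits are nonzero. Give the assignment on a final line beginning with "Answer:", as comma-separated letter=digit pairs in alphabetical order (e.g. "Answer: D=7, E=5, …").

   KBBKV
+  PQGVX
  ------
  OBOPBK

Step 1. [col 1: V + X ≡ K (mod 10)] several values work for X in column 1 (V + X ≡ K (mod 10), carry-in 0); try X=2 ⇒ X=2.
Step 2. [col 1: V + X ≡ K (mod 10)] several values work for K in column 1 (V + X ≡ K (mod 10), carry-in 0); try K=8. So K=8.
Step 3. [col 1: V + X ≡ K (mod 10)] in column 1 we have V+X≡K with carry-in 0; given X=2, K=8 and digits 2,8 already taken and all letters distinct, that pins V to 6, so V=6.
Step 4. [col 2: K + V ≡ B (mod 10)] column 2 reads K+V+carry(0)=B with K=8, V=6; with digits 2,6,8 already taken and all letters distinct, the only value for B is 4. So B=4.
Step 5. [col 3: B + G ≡ P (mod 10)] column 3 (B + G ≡ P (mod 10), carry-in 1) doesn't pin G yet; pick G=0 and continue. So G=0.
Step 6. [O] adding two 5-digit numbers gives at most 5+1 digits, and here it does — O is that final carry and must be 1, so O=1.
Step 7. [col 3: B + G ≡ P (mod 10)] in column 3 we have B+G≡P with carry-in 1; given B=4, G=0 and digits 0,1,2,4,6,8 already taken and all letters distinct, that pins P to 5. So P=5.
Step 8. [col 4: B + Q ≡ O (mod 10)] from column 4 (B=4, O=1, carry-in 0, digits 0,1,2,4,5,6,8 already taken and all letters distinct): Q must equal 7, so Q=7.

Answer: B=4, G=0, K=8, O=1, P=5, Q=7, V=6, X=2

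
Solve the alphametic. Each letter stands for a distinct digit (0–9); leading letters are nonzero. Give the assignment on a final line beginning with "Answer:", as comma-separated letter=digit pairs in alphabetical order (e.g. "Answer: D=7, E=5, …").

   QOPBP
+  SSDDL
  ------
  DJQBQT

Step 1. [D] the sum has 6 digits but both addends have 5; that extra leading digit D is the final carry, namely 1. So D=1.
Step 2. [col 1: P + L ≡ T (mod 10)] no forcing yet in column 1 (carry-in 0); T=8 is free and consistent — try it ⇒ T=8.
Step 3. [col 1: P + L ≡ T (mod 10)] several values work for P in column 1 (P + L ≡ T (mod 10), carry-in 0); try P=2, so P=2.
Step 4. [col 1: P + L ≡ T (mod 10)] column 1: given P=2, T=8, carry-in 0, and digits 1,2,8 already taken and all letters distinct, P+L≡T (mod 10) forces L=6. So L=6.
Step 5. [col 2: B + D ≡ Q (mod 10)] Q=4 is one option consistent with column 2 (B + D ≡ Q (mod 10), carry-in 0) — take it ⇒ Q=4.
Step 6. [col 2: B + D ≡ Q (mod 10)] column 2: given D=1, Q=4, carry-in 0, and digits 1,2,4,6,8 already taken and all letters distinct, B+D≡Q (mod 10) forces B=3 ⇒ B=3.
Step 7. [col 4: O + S ≡ Q (mod 10)] O=9 is one option consistent with column 4 (O + S ≡ Q (mod 10), carry-in 0) — take it ⇒ O=9.
Step 8. [col 4: O + S ≡ Q (mod 10)] from column 4 (O=9, Q=4, carry-in 0, digits 1,2,3,4,6,8,9 already taken and all letters distinct): S must equal 5 ⇒ S=5.
Step 9. [col 5: Q + S ≡ J (mod 10)] column 5: given Q=4, S=5, carry-in 1, and digits 1,2,3,4,5,6,8,9 already taken and all letters distinct, Q+S≡J (mod 10) forces J=0 ⇒ J=0.

Answer: B=3, D=1, J=0, L=6, O=9, P=2, Q=4, S=5, T=8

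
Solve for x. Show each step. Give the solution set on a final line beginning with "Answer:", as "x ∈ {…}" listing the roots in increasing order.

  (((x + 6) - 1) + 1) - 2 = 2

Step 1. [(((x + 6) - 1) + 1) - 2 = 2] add 2: x sits inside (… - 2) ⇒ sub: ((x + 6) - 1) + 1 = 4.
Step 2. [((x + 6) - 1) + 1 = 4] peel the +1: subtract 1 from each side. So sub: (x + 6) - 1 = 3.
Step 3. [(x + 6) - 1 = 3] the outer -1 inverts by adding 1. So sub: x + 6 = 4.
Step 4. [x + 6 = 4] subtract 6: x sits inside (… + 6) ⇒ sub: x = -2.

Answer: x ∈ {-2}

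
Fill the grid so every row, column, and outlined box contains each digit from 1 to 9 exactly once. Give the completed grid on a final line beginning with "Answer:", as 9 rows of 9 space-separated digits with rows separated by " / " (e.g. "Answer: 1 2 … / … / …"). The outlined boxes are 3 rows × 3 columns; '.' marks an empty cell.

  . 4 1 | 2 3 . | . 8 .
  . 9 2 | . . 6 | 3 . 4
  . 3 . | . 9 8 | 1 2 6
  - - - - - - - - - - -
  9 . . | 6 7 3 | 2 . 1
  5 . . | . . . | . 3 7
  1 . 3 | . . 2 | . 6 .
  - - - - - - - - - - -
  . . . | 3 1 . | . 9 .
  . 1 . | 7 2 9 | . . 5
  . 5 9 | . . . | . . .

Step 1. [r9c6∈{4}] r9c6's peers cover all but 4. So r9c6=4.
Step 2. [r9c4∈{8}] r9c4 has the single candidate 8. So r9c4=8.
Step 3. [r8c8∈{4}] nothing but 4 survives at r8c8 ⇒ r8c8=4.
Step 4. [r2c5∈{5}] only 5 remains possible at r2c5. So r2c5=5.
Step 5. [r3c1∈{7}] r3c1's peers cover all but 7 ⇒ r3c1=7.
Step 6. [r4c2∈{8}] nothing but 8 survives at r4c2 ⇒ r4c2=8.
Step 7. [r7c3∈{4,6,7,8}] 7 has one home in col 3: r7c3. So r7c3=7.
Step 8. [r8c3∈{6,8}] col 3 places 8 nowhere but r8c3. So r8c3=8.
Step 9. [r1c7∈{5,7,9}] in row 1, 5 fits only at r1c7 ⇒ r1c7=5.
Step 10. [r8c7∈{6}] r8c7 has the single candidate 6, so r8c7=6.
Step 11. [r7c7∈{8}] r7c7 has the single candidate 8, so r7c7=8.
Step 12. [r7c9∈{2}] only 2 remains possible at r7c9, so r7c9=2.
Step 13. [r7c2∈{6}] nothing but 6 survives at r7c2, so r7c2=6.
Step 14. [r5c5∈{4,8}] 8 has one home in row 5: r5c5, so r5c5=8.
Step 15. [r6c5∈{4}] r6c5 has the single candidate 4, so r6c5=4.
Step 16. [r6c7∈{9}] r6c7 is down to just 9, so r6c7=9.
Step 17. [r5c7∈{4}] r5c7 is down to just 4, so r5c7=4.
Step 18. [r9c7∈{7}] r9c7's peers cover all but 7 ⇒ r9c7=7.
Step 19. [r2c4∈{1}] nothing but 1 survives at r2c4, so r2c4=1.
Step 20. [r9c1∈{2,3}] r9c1 is the only open cell in row 9 admitting 2 ⇒ r9c1=2.
Step 21. [r5c3∈{6}] r5c3's peers cover all but 6. So r5c3=6.
Step 22. [r7c6∈{5}] only 5 remains possible at r7c6 ⇒ r7c6=5.
Step 23. [r9c8∈{1}] only 1 remains possible at r9c8, so r9c8=1.
Step 24. [r4c3∈{4}] r4c3 is down to just 4 ⇒ r4c3=4.
Step 25. [r7c1∈{4}] only 4 remains possible at r7c1. So r7c1=4.
Step 26. [r5c2∈{2}] r5c2 is down to just 2, so r5c2=2.
Step 27. [r1c6∈{7}] nothing but 7 survives at r1c6. So r1c6=7.
Step 28. [r6c4∈{5}] r6c4 has the single candidate 5. So r6c4=5.
Step 29. [r2c8∈{7}] nothing but 7 survives at r2c8, so r2c8=7.
Step 30. [r6c2∈{7}] r6c2 is down to just 7, so r6c2=7.
Step 31. [r6c9∈{8}] nothing but 8 survives at r6c9 ⇒ r6c9=8.
Step 32. [r9c5∈{6}] r9c5 is down to just 6, so r9c5=6.
Step 33. [r3c3∈{5}] nothing but 5 survives at r3c3, so r3c3=5.
Step 34. [r1c9∈{9}] only 9 remains possible at r1c9, so r1c9=9.
Step 35. [r3c4∈{4}] r3c4 has the single candidate 4, so r3c4=4.
Step 36. [r2c1∈{8}] only 8 remains possible at r2c1, so r2c1=8.
Step 37. [r5c6∈{1}] only 1 remains possible at r5c6. So r5c6=1.
Step 38. [r1c1∈{6}] r1c1's peers cover all but 6. So r1c1=6.
Step 39. [r4c8∈{5}] r4c8 has the single candidate 5, so r4c8=5.
Step 40. [r8c1∈{3}] nothing but 3 survives at r8c1, so r8c1=3.
Step 41. [r9c9∈{3}] r9c9 is down to just 3 ⇒ r9c9=3.
Step 42. [r5c4∈{9}] r5c4 is down to just 9. So r5c4=9.

Answer: 6 4 1 2 3 7 5 8 9 / 8 9 2 1 5 6 3 7 4 / 7 3 5 4 9 8 1 2 6 / 9 8 4 6 7 3 2 5 1 / 5 2 6 9 8 1 4 3 7 / 1 7 3 5 4 2 9 6 8 / 4 6 7 3 1 5 8 9 2 / 3 1 8 7 2 9 6 4 5 / 2 5 9 8 6 4 7 1 3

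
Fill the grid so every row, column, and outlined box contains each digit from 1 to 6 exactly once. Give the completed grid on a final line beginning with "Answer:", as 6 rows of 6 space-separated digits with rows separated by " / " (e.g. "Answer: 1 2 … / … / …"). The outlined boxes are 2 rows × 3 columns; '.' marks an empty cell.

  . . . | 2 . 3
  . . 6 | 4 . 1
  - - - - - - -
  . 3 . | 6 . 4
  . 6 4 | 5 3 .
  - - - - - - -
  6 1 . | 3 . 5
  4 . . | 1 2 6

Step 1. [r4c1∈{1,2}] in row 4, 1 fits only at r4c1, so r4c1=1.
Step 2. [r1c1∈{5}] r1c1's peers cover all but 5, so r1c1=5.
Step 3. [r3c1∈{2}] nothing but 2 survives at r3c1, so r3c1=2.
Step 4. [r6c2∈{5}] r6c2 is down to just 5, so r6c2=5.
Step 5. [r2c1∈{3}] r2c1 is down to just 3. So r2c1=3.
Step 6. [r5c3∈{2}] only 2 remains possible at r5c3, so r5c3=2.
Step 7. [r3c3∈{5}] r3c3's peers cover all but 5 ⇒ r3c3=5.
Step 8. [r6c3∈{3}] only 3 remains possible at r6c3 ⇒ r6c3=3.
Step 9. [r2c2∈{2}] r2c2 is down to just 2, so r2c2=2.
Step 10. [r1c5∈{6}] r1c5 has the single candidate 6 ⇒ r1c5=6.
Step 11. [r4c6∈{2}] only 2 remains possible at r4c6 ⇒ r4c6=2.
Step 12. [r3c5∈{1}] r3c5's peers cover all but 1. So r3c5=1.
Step 13. [r5c5∈{4}] r5c5 is down to just 4, so r5c5=4.
Step 14. [r1c3∈{1}] nothing but 1 survives at r1c3 ⇒ r1c3=1.
Step 15. [r2c5∈{5}] r2c5's peers cover all but 5 ⇒ r2c5=5.
Step 16. [r1c2∈{4}] r1c2 is down to just 4. So r1c2=4.

Answer: 5 4 1 2 6 3 / 3 2 6 4 5 1 / 2 3 5 6 1 4 / 1 6 4 5 3 2 / 6 1 2 3 4 5 / 4 5 3 1 2 6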